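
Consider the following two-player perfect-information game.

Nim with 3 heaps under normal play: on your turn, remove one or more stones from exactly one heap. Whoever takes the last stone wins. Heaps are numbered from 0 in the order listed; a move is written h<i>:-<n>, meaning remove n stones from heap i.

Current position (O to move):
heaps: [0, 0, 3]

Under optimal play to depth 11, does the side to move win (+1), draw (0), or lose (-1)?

value((0,0,3), O) = +1

ply 1, O at (0,0,3) | h2:-1=-1→(0,0,2); h2:-2=-1→(0,0,1); h2:-3=+1→(0,0,0)*
ply 2: (0,0,0) is terminal -1 (X); from (0,0,3) depth 11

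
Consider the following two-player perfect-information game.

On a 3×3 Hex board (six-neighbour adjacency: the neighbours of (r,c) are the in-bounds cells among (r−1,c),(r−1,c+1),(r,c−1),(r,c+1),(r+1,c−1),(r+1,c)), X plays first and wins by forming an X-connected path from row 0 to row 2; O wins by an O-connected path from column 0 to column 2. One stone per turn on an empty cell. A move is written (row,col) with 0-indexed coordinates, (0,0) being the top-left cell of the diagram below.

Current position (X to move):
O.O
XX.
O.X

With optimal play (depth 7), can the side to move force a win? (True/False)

p1 X@[O.O/XX./O.X]: (0,1)[OXO/XX./O.X]+1* (1,2)[O.O/XXX/O.X]-1 (2,1)[O.O/XX./OXX]-1
p2 O@[OXO/XX./O.X]: (1,2)[OXO/XXO/O.X]-1* (2,1)[OXO/XX./OOX]-1
p3 X@[OXO/XXO/O.X]: (2,1)[OXO/XXO/OXX]+1*
p4 O@[OXO/XXO/OXX] terminal -1; root [O.O/XX./O.X] d7

X winning at [O.O/XX./O.X]: True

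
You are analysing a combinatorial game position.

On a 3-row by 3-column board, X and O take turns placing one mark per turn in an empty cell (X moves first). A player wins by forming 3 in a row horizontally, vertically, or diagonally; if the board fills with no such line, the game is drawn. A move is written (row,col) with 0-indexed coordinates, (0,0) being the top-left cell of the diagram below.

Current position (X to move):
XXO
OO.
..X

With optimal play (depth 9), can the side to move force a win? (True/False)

X winning at [XXO/OO./..X]: False

ply 1, X at XXO/OO./..X | (1,2)=-1→XXO/OOX/..X*; (2,0)=-1→XXO/OO./X.X; (2,1)=-1→XXO/OO./.XX
ply 2, O at XXO/OOX/..X | (2,0)=+1→XXO/OOX/O.X*; (2,1)=+0→XXO/OOX/.OX
ply 3: XXO/OOX/O.X is terminal -1 (X); from XXO/OO./..X depth 9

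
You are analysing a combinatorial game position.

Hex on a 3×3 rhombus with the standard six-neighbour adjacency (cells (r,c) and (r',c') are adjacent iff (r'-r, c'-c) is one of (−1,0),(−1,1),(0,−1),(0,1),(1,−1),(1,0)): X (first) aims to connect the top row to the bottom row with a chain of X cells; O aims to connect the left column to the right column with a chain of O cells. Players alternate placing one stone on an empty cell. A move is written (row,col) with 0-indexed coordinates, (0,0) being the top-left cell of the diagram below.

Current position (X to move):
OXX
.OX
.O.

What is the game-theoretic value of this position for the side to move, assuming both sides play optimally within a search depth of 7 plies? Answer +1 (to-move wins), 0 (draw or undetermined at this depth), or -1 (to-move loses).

p1 X@[OXX/.OX/.O.]: (1,0)[OXX/XOX/.O.]+1* (2,0)[OXX/.OX/XO.]+1 (2,2)[OXX/.OX/.OX]+1
p2 O@[OXX/XOX/.O.]: (2,0)[OXX/XOX/OO.]-1* (2,2)[OXX/XOX/.OO]-1
p3 X@[OXX/XOX/OO.]: (2,2)[OXX/XOX/OOX]+1*
p4 O@[OXX/XOX/OOX] terminal -1; root [OXX/.OX/.O.] d7

value(OXX/.OX/.O., X) = +1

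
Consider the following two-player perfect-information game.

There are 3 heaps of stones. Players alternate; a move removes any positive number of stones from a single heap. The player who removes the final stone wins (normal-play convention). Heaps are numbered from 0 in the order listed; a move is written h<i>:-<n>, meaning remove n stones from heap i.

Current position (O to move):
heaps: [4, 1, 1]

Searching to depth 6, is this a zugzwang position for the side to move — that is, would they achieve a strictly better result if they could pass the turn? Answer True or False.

p1 O@[(4,1,1)]: h0:-1[(3,1,1)]-1 h0:-2[(2,1,1)]-1 h0:-3[(1,1,1)]-1 h0:-4[(0,1,1)]+1* h1:-1[(4,0,1)]-1 h2:-1[(4,1,0)]-1
p2 X@[(0,1,1)]: h1:-1[(0,0,1)]-1* h2:-1[(0,1,0)]-1
p3 O@[(0,0,1)]: h2:-1[(0,0,0)]+1*
p4 X@[(0,0,0)] terminal -1; root [(4,1,1)] d6
if O skipped the turn, X would face:
~ p1 X@[(4,1,1)]: h0:-1[(3,1,1)]-1 h0:-2[(2,1,1)]-1 h0:-3[(1,1,1)]-1 h0:-4[(0,1,1)]+1* h1:-1[(4,0,1)]-1 h2:-1[(4,1,0)]-1
~ p2 O@[(0,1,1)]: h1:-1[(0,0,1)]-1* h2:-1[(0,1,0)]-1
~ p3 X@[(0,0,1)]: h2:-1[(0,0,0)]+1*
~ p4 O@[(0,0,0)] terminal -1; root [(4,1,1)] d6
compare (O): move=+1 vs pass=-1

zugzwang((4,1,1), O) = False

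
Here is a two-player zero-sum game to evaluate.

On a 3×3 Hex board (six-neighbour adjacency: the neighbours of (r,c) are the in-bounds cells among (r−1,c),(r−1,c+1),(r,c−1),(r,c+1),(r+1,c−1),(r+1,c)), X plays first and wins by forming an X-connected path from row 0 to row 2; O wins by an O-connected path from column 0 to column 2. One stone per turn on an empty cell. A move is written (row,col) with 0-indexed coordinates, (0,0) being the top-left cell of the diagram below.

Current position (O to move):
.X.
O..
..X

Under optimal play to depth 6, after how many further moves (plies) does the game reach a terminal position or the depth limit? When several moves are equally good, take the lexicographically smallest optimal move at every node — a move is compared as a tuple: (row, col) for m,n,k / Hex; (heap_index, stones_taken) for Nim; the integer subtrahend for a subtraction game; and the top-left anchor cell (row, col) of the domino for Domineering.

ply 1, O at .X./O../..X | (0,0)=-1→OX./O../..X; (0,2)=-1→.XO/O../..X; (1,1)=+1→.X./OO./..X*; (1,2)=-1→.X./O.O/..X; (2,0)=-1→.X./O../O.X; (2,1)=-1→.X./O../.OX
ply 2, X at .X./OO./..X | (0,0)=-1→XX./OO./..X*; (0,2)=-1→.XX/OO./..X; (1,2)=-1→.X./OOX/..X; (2,0)=-1→.X./OO./X.X; (2,1)=-1→.X./OO./.XX
ply 3, O at XX./OO./..X | (0,2)=+1→XXO/OO./..X*; (1,2)=+1→XX./OOO/..X; (2,0)=+1→XX./OO./O.X; (2,1)=+1→XX./OO./.OX
ply 4: XXO/OO./..X is terminal -1 (X); from .X./O../..X depth 6

PV length from [.X./O../..X]: 3 plies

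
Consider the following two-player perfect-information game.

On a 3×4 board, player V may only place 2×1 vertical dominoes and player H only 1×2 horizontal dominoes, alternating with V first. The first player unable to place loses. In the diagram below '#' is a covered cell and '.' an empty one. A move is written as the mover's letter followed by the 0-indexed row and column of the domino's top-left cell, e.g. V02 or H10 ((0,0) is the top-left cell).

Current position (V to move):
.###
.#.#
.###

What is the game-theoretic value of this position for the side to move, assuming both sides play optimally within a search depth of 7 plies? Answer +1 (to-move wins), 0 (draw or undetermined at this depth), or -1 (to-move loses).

value(.###/.#.#/.###, V) = +1

[.###/.#.#/.###] V move#1: V00:+1/####/##.#/.###*, V10:+1/.###/##.#/####
[####/##.#/.###] end (terminal -1, H#2); searched .###/.#.#/.### to 7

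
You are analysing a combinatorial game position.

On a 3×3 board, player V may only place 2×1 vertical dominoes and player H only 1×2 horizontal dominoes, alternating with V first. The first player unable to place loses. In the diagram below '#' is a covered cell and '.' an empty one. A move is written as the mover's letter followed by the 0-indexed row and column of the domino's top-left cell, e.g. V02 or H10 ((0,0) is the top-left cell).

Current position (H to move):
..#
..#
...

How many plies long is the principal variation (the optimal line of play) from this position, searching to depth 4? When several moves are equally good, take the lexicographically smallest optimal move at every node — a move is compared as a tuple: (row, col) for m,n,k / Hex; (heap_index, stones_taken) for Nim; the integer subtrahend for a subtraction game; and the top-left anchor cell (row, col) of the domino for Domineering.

PV length from [..#/..#/...]: 1 ply

ply 1, H at ..#/..#/... | H00=-1→###/..#/...; H10=+1→..#/###/...*; H20=-1→..#/..#/##.; H21=-1→..#/..#/.##
ply 2: ..#/###/... is terminal -1 (V); from ..#/..#/... depth 4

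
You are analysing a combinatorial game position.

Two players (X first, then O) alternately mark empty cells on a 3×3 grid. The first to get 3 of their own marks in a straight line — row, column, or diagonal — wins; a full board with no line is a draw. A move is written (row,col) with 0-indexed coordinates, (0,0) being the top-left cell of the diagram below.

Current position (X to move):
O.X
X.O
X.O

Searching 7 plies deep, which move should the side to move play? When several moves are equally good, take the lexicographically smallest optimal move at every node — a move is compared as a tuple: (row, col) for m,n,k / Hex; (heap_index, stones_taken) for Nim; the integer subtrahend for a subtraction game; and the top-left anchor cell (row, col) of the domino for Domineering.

ply 1, X at O.X/X.O/X.O | (0,1)=-1→OXX/X.O/X.O; (1,1)=+1→O.X/XXO/X.O*; (2,1)=-1→O.X/X.O/XXO
ply 2: O.X/XXO/X.O is terminal -1 (O); from O.X/X.O/X.O depth 7

X's best at [O.X/X.O/X.O]: (1,1)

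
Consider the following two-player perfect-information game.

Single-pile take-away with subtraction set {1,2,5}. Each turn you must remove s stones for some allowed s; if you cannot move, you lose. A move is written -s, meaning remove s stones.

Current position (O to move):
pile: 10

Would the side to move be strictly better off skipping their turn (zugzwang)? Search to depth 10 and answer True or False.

zugzwang(10, O) = False

ply 1, O at 10 | -1=+1→9*; -2=-1→8; -5=-1→5
ply 2, X at 9 | -1=-1→8*; -2=-1→7; -5=-1→4
ply 3, O at 8 | -1=-1→7; -2=+1→6*; -5=+1→3
ply 4, X at 6 | -1=-1→5*; -2=-1→4; -5=-1→1
ply 5, O at 5 | -1=-1→4; -2=+1→3*; -5=+1→0
ply 6, X at 3 | -1=-1→2*; -2=-1→1
ply 7, O at 2 | -1=-1→1; -2=+1→0*
ply 8: 0 is terminal -1 (X); from 10 depth 10
if O skipped the turn, X would face:
~ ply 1, X at 10 | -1=+1→9*; -2=-1→8; -5=-1→5
~ ply 2, O at 9 | -1=-1→8*; -2=-1→7; -5=-1→4
~ ply 3, X at 8 | -1=-1→7; -2=+1→6*; -5=+1→3
~ ply 4, O at 6 | -1=-1→5*; -2=-1→4; -5=-1→1
~ ply 5, X at 5 | -1=-1→4; -2=+1→3*; -5=+1→0
~ ply 6, O at 3 | -1=-1→2*; -2=-1→1
~ ply 7, X at 2 | -1=-1→1; -2=+1→0*
~ ply 8: 0 is terminal -1 (O); from 10 depth 10
compare (O): move=+1 vs pass=-1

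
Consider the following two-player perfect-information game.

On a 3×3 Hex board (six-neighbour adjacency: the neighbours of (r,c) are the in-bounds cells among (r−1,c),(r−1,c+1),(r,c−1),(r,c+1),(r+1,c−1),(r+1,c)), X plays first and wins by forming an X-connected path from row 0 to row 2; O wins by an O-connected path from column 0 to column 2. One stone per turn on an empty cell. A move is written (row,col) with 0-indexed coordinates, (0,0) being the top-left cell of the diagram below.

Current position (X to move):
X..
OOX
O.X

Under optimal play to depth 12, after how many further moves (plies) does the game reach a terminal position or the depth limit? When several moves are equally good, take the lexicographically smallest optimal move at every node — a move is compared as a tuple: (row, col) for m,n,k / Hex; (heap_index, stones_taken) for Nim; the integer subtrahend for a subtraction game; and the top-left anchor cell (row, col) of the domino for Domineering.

p1 X@[X../OOX/O.X]: (0,1)[XX./OOX/O.X]-1 (0,2)[X.X/OOX/O.X]+1* (2,1)[X../OOX/OXX]-1
p2 O@[X.X/OOX/O.X] terminal -1; root [X../OOX/O.X] d12

PV length from [X../OOX/O.X]: 1 ply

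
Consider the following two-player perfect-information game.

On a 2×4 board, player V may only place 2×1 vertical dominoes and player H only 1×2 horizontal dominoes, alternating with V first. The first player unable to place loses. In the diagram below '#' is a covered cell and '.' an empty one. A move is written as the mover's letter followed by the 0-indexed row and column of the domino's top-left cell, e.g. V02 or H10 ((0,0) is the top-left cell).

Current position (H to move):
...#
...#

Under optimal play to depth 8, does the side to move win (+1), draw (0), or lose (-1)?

p1 H@[...#/...#]: H00[##.#/...#]+1* H01[.###/...#]+1 H10[...#/##.#]+1 H11[...#/.###]+1
p2 V@[##.#/...#]: V02[####/..##]-1*
p3 H@[####/..##]: H10[####/####]+1*
p4 V@[####/####] terminal -1; root [...#/...#] d8

value(...#/...#, H) = +1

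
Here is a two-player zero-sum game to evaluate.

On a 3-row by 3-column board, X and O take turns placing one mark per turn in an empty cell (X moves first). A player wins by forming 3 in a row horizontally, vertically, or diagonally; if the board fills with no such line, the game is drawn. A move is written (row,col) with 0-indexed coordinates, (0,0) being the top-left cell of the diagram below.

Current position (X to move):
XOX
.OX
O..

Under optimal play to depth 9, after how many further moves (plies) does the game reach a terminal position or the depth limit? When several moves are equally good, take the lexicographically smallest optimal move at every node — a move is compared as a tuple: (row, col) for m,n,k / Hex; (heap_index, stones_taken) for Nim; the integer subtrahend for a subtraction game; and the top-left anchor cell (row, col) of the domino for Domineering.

p1 X@[XOX/.OX/O..]: (1,0)[XOX/XOX/O..]-1 (2,1)[XOX/.OX/OX.]+0 (2,2)[XOX/.OX/O.X]+1*
p2 O@[XOX/.OX/O.X] terminal -1; root [XOX/.OX/O..] d9

PV length from [XOX/.OX/O..]: 1 ply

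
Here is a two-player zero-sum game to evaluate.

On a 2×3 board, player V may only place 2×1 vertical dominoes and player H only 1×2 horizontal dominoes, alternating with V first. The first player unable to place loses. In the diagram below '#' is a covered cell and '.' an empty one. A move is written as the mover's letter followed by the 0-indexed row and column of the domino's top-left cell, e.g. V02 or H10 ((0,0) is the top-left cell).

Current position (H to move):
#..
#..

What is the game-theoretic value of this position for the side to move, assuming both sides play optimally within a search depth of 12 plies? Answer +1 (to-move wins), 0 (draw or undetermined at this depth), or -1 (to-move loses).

p1 H@[#../#..]: H01[###/#..]+1* H11[#../###]+1
p2 V@[###/#..] terminal -1; root [#../#..] d12

value(#../#.., H) = +1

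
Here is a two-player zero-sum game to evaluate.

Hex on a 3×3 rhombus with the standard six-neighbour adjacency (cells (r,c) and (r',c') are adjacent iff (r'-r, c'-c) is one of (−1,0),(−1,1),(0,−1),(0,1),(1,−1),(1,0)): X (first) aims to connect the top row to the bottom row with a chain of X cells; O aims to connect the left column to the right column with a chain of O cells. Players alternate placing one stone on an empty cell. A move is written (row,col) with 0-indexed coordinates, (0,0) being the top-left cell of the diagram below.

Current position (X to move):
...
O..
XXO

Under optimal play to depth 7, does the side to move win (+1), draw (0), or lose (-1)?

value(.../O../XXO, X) = +1

ply 1, X at .../O../XXO | (0,0)=-1→X../O../XXO; (0,1)=-1→.X./O../XXO; (0,2)=+1→..X/O../XXO*; (1,1)=+1→.../OX./XXO; (1,2)=-1→.../O.X/XXO
ply 2, O at ..X/O../XXO | (0,0)=-1→O.X/O../XXO*; (0,1)=-1→.OX/O../XXO; (1,1)=-1→..X/OO./XXO; (1,2)=-1→..X/O.O/XXO
ply 3, X at O.X/O../XXO | (0,1)=+1→OXX/O../XXO*; (1,1)=+1→O.X/OX./XXO; (1,2)=+1→O.X/O.X/XXO
ply 4, O at OXX/O../XXO | (1,1)=-1→OXX/OO./XXO*; (1,2)=-1→OXX/O.O/XXO
ply 5, X at OXX/OO./XXO | (1,2)=+1→OXX/OOX/XXO*
ply 6: OXX/OOX/XXO is terminal -1 (O); from .../O../XXO depth 7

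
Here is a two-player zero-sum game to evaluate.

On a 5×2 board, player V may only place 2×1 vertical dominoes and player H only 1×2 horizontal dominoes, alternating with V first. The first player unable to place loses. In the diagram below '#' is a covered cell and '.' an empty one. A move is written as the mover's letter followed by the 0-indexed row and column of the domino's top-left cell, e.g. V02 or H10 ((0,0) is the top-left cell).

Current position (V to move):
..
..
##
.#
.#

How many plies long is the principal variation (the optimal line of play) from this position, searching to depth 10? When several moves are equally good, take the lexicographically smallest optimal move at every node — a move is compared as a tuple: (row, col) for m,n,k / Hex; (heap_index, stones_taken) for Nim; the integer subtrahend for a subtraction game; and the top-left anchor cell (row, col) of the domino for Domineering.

PV length from [../../##/.#/.#]: 1 ply

p1 V@[../../##/.#/.#]: V00[#./#./##/.#/.#]+1* V01[.#/.#/##/.#/.#]+1 V30[../../##/##/##]-1
p2 H@[#./#./##/.#/.#] terminal -1; root [../../##/.#/.#] d10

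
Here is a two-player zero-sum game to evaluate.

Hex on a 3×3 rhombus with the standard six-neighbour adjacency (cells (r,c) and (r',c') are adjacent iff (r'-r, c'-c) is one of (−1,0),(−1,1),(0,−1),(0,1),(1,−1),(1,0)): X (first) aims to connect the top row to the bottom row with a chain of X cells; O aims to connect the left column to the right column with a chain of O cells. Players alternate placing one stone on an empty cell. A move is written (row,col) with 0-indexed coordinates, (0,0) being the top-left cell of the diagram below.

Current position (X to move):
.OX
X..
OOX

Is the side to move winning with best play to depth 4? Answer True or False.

ply 1, X at .OX/X../OOX | (0,0)=-1→XOX/X../OOX; (1,1)=-1→.OX/XX./OOX; (1,2)=+1→.OX/X.X/OOX*
ply 2: .OX/X.X/OOX is terminal -1 (O); from .OX/X../OOX depth 4

X winning at [.OX/X../OOX]: True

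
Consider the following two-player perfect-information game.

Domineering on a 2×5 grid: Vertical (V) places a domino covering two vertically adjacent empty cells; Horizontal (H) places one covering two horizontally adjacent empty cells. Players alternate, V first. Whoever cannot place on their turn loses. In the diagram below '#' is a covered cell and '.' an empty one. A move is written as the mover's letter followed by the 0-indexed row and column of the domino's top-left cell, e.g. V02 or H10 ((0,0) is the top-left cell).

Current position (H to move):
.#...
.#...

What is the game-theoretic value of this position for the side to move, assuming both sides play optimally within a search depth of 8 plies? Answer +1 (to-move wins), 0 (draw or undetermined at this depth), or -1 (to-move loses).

value(.#.../.#..., H) = -1

[.#.../.#...] H move#1: H02:-1/.###./.#...*, H03:-1/.#.##/.#..., H12:-1/.#.../.###., H13:-1/.#.../.#.##
[.###./.#...] V move#2: V00:-1/####./##..., V04:+1/.####/.#..#*
[.####/.#..#] H move#3: H12:-1/.####/.####*
[.####/.####] V move#4: V00:+1/#####/#####*
[#####/#####] end (terminal -1, H#5); searched .#.../.#... to 8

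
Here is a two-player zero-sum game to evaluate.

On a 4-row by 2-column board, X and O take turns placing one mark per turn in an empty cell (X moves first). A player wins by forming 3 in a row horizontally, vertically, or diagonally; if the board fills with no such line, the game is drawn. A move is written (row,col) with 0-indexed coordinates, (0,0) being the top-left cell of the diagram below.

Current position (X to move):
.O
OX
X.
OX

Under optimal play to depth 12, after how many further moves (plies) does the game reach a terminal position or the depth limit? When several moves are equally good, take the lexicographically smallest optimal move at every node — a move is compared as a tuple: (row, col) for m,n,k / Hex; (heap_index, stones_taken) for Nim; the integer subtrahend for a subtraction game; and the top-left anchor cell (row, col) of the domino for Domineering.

ply 1, X at .O/OX/X./OX | (0,0)=+0→XO/OX/X./OX; (2,1)=+1→.O/OX/XX/OX*
ply 2: .O/OX/XX/OX is terminal -1 (O); from .O/OX/X./OX depth 12

PV length from [.O/OX/X./OX]: 1 ply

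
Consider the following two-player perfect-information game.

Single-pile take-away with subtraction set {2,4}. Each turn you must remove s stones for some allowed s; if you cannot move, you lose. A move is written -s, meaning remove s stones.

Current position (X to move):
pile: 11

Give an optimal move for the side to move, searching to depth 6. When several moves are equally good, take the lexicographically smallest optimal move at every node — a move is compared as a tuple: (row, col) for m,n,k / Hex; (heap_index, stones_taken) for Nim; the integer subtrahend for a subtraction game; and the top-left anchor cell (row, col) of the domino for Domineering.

X's best at [11]: -4

[11] X move#1: -2:-1/9, -4:+1/7*
[7] O move#2: -2:-1/5*, -4:-1/3
[5] X move#3: -2:-1/3, -4:+1/1*
[1] end (terminal -1, O#4); searched 11 to 6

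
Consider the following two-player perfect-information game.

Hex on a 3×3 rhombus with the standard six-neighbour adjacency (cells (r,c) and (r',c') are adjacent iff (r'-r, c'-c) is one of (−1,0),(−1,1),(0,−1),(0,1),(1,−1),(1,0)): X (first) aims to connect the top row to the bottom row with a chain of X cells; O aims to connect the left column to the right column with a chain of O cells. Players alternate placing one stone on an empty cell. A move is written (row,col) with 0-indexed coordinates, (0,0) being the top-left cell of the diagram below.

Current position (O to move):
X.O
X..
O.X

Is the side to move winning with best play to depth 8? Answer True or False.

p1 O@[X.O/X../O.X]: (0,1)[XOO/X../O.X]-1 (1,1)[X.O/XO./O.X]+1* (1,2)[X.O/X.O/O.X]+1 (2,1)[X.O/X../OOX]+1
p2 X@[X.O/XO./O.X] terminal -1; root [X.O/X../O.X] d8

O winning at [X.O/X../O.X]: True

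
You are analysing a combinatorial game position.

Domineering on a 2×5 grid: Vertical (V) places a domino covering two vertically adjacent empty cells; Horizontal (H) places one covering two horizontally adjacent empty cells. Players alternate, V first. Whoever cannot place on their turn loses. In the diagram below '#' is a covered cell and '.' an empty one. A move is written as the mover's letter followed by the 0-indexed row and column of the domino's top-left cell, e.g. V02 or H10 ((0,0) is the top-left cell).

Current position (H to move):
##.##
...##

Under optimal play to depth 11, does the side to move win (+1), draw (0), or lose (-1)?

value(##.##/...##, H) = +1

p1 H@[##.##/...##]: H10[##.##/##.##]-1 H11[##.##/.####]+1*
p2 V@[##.##/.####] terminal -1; root [##.##/...##] d11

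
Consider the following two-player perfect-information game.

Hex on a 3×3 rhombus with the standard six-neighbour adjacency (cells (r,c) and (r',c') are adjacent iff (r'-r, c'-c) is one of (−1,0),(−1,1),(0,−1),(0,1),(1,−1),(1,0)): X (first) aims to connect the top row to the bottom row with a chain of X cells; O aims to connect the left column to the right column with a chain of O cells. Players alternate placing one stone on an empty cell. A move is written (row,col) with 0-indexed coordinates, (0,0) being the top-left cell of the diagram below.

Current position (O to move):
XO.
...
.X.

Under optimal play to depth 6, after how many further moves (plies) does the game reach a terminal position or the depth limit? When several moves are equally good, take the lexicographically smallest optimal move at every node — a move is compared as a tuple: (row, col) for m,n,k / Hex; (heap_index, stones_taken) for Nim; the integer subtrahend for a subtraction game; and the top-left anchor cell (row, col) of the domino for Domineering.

p1 O@[XO./.../.X.]: (0,2)[XOO/.../.X.]-1 (1,0)[XO./O../.X.]-1 (1,1)[XO./.O./.X.]+1* (1,2)[XO./..O/.X.]-1 (2,0)[XO./.../OX.]-1 (2,2)[XO./.../.XO]-1
p2 X@[XO./.O./.X.]: (0,2)[XOX/.O./.X.]-1* (1,0)[XO./XO./.X.]-1 (1,2)[XO./.OX/.X.]-1 (2,0)[XO./.O./XX.]-1 (2,2)[XO./.O./.XX]-1
p3 O@[XOX/.O./.X.]: (1,0)[XOX/OO./.X.]-1 (1,2)[XOX/.OO/.X.]+1* (2,0)[XOX/.O./OX.]-1 (2,2)[XOX/.O./.XO]-1
p4 X@[XOX/.OO/.X.]: (1,0)[XOX/XOO/.X.]-1* (2,0)[XOX/.OO/XX.]-1 (2,2)[XOX/.OO/.XX]-1
p5 O@[XOX/XOO/.X.]: (2,0)[XOX/XOO/OX.]+1* (2,2)[XOX/XOO/.XO]-1
p6 X@[XOX/XOO/OX.] terminal -1; root [XO./.../.X.] d6

PV length from [XO./.../.X.]: 5 plies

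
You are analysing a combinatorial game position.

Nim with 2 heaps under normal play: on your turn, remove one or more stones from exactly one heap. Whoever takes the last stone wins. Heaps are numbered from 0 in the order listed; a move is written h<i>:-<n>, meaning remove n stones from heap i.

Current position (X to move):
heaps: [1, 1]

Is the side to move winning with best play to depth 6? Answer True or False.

X winning at [(1,1)]: False

[(1,1)] X move#1: h0:-1:-1/(0,1)*, h1:-1:-1/(1,0)
[(0,1)] O move#2: h1:-1:+1/(0,0)*
[(0,0)] end (terminal -1, X#3); searched (1,1) to 6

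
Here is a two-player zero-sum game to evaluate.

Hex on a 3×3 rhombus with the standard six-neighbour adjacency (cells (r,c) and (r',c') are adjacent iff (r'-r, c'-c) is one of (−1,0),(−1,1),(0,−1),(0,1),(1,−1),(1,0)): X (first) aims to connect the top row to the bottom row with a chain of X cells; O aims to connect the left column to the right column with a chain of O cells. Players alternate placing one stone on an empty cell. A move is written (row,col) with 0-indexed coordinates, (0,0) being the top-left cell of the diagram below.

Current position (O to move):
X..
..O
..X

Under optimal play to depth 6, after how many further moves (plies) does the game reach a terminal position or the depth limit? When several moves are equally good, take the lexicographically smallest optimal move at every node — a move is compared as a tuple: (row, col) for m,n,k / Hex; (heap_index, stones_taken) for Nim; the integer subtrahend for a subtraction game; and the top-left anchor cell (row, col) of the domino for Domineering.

ply 1, O at X../..O/..X | (0,1)=-1→XO./..O/..X; (0,2)=-1→X.O/..O/..X; (1,0)=-1→X../O.O/..X; (1,1)=+1→X../.OO/..X*; (2,0)=+1→X../..O/O.X; (2,1)=-1→X../..O/.OX
ply 2, X at X../.OO/..X | (0,1)=-1→XX./.OO/..X*; (0,2)=-1→X.X/.OO/..X; (1,0)=-1→X../XOO/..X; (2,0)=-1→X../.OO/X.X; (2,1)=-1→X../.OO/.XX
ply 3, O at XX./.OO/..X | (0,2)=+1→XXO/.OO/..X*; (1,0)=+1→XX./OOO/..X; (2,0)=+1→XX./.OO/O.X; (2,1)=+1→XX./.OO/.OX
ply 4, X at XXO/.OO/..X | (1,0)=-1→XXO/XOO/..X*; (2,0)=-1→XXO/.OO/X.X; (2,1)=-1→XXO/.OO/.XX
ply 5, O at XXO/XOO/..X | (2,0)=+1→XXO/XOO/O.X*; (2,1)=-1→XXO/XOO/.OX
ply 6: XXO/XOO/O.X is terminal -1 (X); from X../..O/..X depth 6

PV length from [X../..O/..X]: 5 plies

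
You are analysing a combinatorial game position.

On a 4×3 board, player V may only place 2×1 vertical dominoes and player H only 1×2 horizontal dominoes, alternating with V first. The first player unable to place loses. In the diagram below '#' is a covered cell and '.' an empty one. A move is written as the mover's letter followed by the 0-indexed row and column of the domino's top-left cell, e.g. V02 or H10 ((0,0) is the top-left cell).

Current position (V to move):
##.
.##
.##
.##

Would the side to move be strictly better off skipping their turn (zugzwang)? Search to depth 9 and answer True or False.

ply 1, V at ##./.##/.##/.## | V10=+1→##./###/###/.##*; V20=+1→##./.##/###/###
ply 2: ##./###/###/.## is terminal -1 (H); from ##./.##/.##/.## depth 9
pass branch (H moves first from the same position):
  | ply 1: ##./.##/.##/.## is terminal -1 (H); from ##./.##/.##/.## depth 9
V moving scores +1; V passing scores +1

zugzwang(##./.##/.##/.##, V) = False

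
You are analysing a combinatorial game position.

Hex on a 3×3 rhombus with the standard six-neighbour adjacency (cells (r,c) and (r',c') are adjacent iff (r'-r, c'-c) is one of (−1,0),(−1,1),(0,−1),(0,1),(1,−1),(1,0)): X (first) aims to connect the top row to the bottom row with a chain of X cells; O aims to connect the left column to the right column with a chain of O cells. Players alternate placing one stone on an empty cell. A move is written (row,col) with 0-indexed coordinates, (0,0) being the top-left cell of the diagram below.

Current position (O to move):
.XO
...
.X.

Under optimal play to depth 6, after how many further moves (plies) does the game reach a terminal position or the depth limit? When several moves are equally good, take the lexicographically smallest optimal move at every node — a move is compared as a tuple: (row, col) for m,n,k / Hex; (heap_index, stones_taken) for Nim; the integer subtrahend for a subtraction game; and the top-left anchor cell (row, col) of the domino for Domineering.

ply 1, O at .XO/.../.X. | (0,0)=-1→OXO/.../.X.; (1,0)=-1→.XO/O../.X.; (1,1)=+1→.XO/.O./.X.*; (1,2)=-1→.XO/..O/.X.; (2,0)=-1→.XO/.../OX.; (2,2)=-1→.XO/.../.XO
ply 2, X at .XO/.O./.X. | (0,0)=-1→XXO/.O./.X.*; (1,0)=-1→.XO/XO./.X.; (1,2)=-1→.XO/.OX/.X.; (2,0)=-1→.XO/.O./XX.; (2,2)=-1→.XO/.O./.XX
ply 3, O at XXO/.O./.X. | (1,0)=+1→XXO/OO./.X.*; (1,2)=+1→XXO/.OO/.X.; (2,0)=+1→XXO/.O./OX.; (2,2)=+1→XXO/.O./.XO
ply 4: XXO/OO./.X. is terminal -1 (X); from .XO/.../.X. depth 6

PV length from [.XO/.../.X.]: 3 plies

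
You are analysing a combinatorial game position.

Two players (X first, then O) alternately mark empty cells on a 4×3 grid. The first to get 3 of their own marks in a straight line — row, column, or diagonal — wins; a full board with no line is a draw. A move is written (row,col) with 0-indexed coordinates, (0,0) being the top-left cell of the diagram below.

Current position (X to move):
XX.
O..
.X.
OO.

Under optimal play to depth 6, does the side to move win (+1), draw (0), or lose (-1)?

value(XX./O../.X./OO., X) = +1

p1 X@[XX./O../.X./OO.]: (0,2)[XXX/O../.X./OO.]+1* (1,1)[XX./OX./.X./OO.]+1 (1,2)[XX./O.X/.X./OO.]-1 (2,0)[XX./O../XX./OO.]-1 (2,2)[XX./O../.XX/OO.]-1 (3,2)[XX./O../.X./OOX]-1
p2 O@[XXX/O../.X./OO.] terminal -1; root [XX./O../.X./OO.] d6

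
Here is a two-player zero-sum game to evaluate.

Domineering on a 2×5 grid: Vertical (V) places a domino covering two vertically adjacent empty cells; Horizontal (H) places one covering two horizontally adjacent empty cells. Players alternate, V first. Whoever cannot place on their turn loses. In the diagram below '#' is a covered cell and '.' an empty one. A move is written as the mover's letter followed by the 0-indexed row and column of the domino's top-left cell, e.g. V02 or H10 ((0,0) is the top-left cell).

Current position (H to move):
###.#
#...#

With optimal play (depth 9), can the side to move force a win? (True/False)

ply 1, H at ###.#/#...# | H11=-1→###.#/###.#; H12=+1→###.#/#.###*
ply 2: ###.#/#.### is terminal -1 (V); from ###.#/#...# depth 9

H winning at [###.#/#...#]: True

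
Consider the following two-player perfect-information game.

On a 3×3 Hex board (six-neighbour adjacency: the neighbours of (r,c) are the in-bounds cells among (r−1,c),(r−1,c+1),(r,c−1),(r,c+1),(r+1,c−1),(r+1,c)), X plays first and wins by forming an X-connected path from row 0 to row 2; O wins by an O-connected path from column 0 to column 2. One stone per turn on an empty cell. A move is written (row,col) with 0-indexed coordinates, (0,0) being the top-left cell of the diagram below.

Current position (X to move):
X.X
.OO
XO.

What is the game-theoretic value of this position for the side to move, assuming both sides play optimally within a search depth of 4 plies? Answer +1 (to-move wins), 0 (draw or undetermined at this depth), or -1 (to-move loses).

ply 1, X at X.X/.OO/XO. | (0,1)=-1→XXX/.OO/XO.; (1,0)=+1→X.X/XOO/XO.*; (2,2)=-1→X.X/.OO/XOX
ply 2: X.X/XOO/XO. is terminal -1 (O); from X.X/.OO/XO. depth 4

value(X.X/.OO/XO., X) = +1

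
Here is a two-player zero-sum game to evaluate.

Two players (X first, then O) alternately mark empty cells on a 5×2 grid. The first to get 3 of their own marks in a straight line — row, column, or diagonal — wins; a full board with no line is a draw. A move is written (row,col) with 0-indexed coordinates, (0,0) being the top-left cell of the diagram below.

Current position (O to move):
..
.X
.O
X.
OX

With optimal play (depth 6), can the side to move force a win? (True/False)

[../.X/.O/X./OX] O move#1: (0,0):+0/O./.X/.O/X./OX*, (0,1):+0/.O/.X/.O/X./OX, (1,0):+0/../OX/.O/X./OX, (2,0):+0/../.X/OO/X./OX, (3,1):+0/../.X/.O/XO/OX
[O./.X/.O/X./OX] X move#2: (0,1):+0/OX/.X/.O/X./OX*, (1,0):+0/O./XX/.O/X./OX, (2,0):+0/O./.X/XO/X./OX, (3,1):+0/O./.X/.O/XX/OX
[OX/.X/.O/X./OX] O move#3: (1,0):+0/OX/OX/.O/X./OX*, (2,0):+0/OX/.X/OO/X./OX, (3,1):+0/OX/.X/.O/XO/OX
[OX/OX/.O/X./OX] X move#4: (2,0):+0/OX/OX/XO/X./OX*, (3,1):-1/OX/OX/.O/XX/OX
[OX/OX/XO/X./OX] O move#5: (3,1):+0/OX/OX/XO/XO/OX*
[OX/OX/XO/XO/OX] end (terminal +0, X#6); searched ../.X/.O/X./OX to 6

O winning at [../.X/.O/X./OX]: False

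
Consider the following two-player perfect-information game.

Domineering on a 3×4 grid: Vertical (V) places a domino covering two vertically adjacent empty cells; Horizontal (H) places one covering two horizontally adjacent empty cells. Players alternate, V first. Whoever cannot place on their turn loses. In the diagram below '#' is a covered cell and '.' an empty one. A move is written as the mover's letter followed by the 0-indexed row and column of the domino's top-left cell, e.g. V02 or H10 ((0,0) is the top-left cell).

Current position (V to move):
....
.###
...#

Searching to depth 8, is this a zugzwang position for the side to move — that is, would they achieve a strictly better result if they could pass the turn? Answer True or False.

zugzwang(..../.###/...#, V) = False

ply 1, V at ..../.###/...# | V00=-1→#.../####/...#*; V10=-1→..../####/#..#
ply 2, H at #.../####/...# | H01=+1→###./####/...#*; H02=+1→#.##/####/...#; H20=+1→#.../####/##.#; H21=+1→#.../####/.###
ply 3: ###./####/...# is terminal -1 (V); from ..../.###/...# depth 8
suppose V passes — search the same position with H to move:
pass> ply 1, H at ..../.###/...# | H00=+1→##../.###/...#*; H01=+1→.##./.###/...#; H02=+1→..##/.###/...#; H20=+1→..../.###/##.#; H21=+1→..../.###/.###
pass> ply 2, V at ##../.###/...# | V10=-1→##../####/#..#*
pass> ply 3, H at ##../####/#..# | H02=+1→####/####/#..#*; H21=+1→##../####/####
pass> ply 4: ####/####/#..# is terminal -1 (V); from ..../.###/...# depth 8
for V: play -1, pass -1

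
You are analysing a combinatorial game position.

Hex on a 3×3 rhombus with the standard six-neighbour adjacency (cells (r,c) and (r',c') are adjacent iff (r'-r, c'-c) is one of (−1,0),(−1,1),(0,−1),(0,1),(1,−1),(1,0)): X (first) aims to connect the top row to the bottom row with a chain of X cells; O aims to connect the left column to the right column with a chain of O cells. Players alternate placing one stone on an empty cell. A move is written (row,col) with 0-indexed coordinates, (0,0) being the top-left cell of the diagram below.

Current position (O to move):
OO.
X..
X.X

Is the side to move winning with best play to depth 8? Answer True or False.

O winning at [OO./X../X.X]: True

p1 O@[OO./X../X.X]: (0,2)[OOO/X../X.X]+1* (1,1)[OO./XO./X.X]+1 (1,2)[OO./X.O/X.X]+1 (2,1)[OO./X../XOX]-1
p2 X@[OOO/X../X.X] terminal -1; root [OO./X../X.X] d8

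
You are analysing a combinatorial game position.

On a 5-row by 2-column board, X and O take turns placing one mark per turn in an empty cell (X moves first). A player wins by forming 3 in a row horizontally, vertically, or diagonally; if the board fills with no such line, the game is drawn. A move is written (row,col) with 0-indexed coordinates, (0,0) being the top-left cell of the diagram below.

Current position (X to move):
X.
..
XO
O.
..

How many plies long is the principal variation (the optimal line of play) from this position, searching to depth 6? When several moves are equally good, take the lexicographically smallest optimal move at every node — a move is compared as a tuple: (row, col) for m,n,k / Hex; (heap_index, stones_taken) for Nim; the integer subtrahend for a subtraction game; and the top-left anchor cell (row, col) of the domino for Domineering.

[X./../XO/O./..] X move#1: (0,1):+0/XX/../XO/O./.., (1,0):+1/X./X./XO/O./..*, (1,1):+0/X./.X/XO/O./.., (3,1):+0/X./../XO/OX/.., (4,0):+0/X./../XO/O./X., (4,1):+0/X./../XO/O./.X
[X./X./XO/O./..] end (terminal -1, O#2); searched X./../XO/O./.. to 6

PV length from [X./../XO/O./..]: 1 ply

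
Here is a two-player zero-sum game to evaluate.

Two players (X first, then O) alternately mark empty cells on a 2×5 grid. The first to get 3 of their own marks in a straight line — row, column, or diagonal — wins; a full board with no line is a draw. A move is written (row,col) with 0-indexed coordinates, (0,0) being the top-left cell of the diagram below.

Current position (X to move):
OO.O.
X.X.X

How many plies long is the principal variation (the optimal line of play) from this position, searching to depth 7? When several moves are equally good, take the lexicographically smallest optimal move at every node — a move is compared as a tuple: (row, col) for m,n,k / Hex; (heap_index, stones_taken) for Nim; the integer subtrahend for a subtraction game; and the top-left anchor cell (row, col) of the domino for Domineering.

PV length from [OO.O./X.X.X]: 3 plies

ply 1, X at OO.O./X.X.X | (0,2)=+1→OOXO./X.X.X*; (0,4)=-1→OO.OX/X.X.X; (1,1)=+1→OO.O./XXX.X; (1,3)=+1→OO.O./X.XXX
ply 2, O at OOXO./X.X.X | (0,4)=-1→OOXOO/X.X.X*; (1,1)=-1→OOXO./XOX.X; (1,3)=-1→OOXO./X.XOX
ply 3, X at OOXOO/X.X.X | (1,1)=+1→OOXOO/XXX.X*; (1,3)=+1→OOXOO/X.XXX
ply 4: OOXOO/XXX.X is terminal -1 (O); from OO.O./X.X.X depth 7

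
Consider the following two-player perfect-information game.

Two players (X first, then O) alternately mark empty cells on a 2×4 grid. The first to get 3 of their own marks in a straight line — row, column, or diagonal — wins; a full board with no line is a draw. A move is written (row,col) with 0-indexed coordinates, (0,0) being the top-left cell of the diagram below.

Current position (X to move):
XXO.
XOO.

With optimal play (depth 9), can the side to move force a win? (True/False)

X winning at [XXO./XOO.]: False

[XXO./XOO.] X move#1: (0,3):-1/XXOX/XOO., (1,3):+0/XXO./XOOX*
[XXO./XOOX] O move#2: (0,3):+0/XXOO/XOOX*
[XXOO/XOOX] end (terminal +0, X#3); searched XXO./XOO. to 9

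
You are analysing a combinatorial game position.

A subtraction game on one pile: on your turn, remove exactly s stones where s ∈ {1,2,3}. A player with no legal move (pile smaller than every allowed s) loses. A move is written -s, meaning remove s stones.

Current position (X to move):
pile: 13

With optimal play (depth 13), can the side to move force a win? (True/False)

ply 1, X at 13 | -1=+1→12*; -2=-1→11; -3=-1→10
ply 2, O at 12 | -1=-1→11*; -2=-1→10; -3=-1→9
ply 3, X at 11 | -1=-1→10; -2=-1→9; -3=+1→8*
ply 4, O at 8 | -1=-1→7*; -2=-1→6; -3=-1→5
ply 5, X at 7 | -1=-1→6; -2=-1→5; -3=+1→4*
ply 6, O at 4 | -1=-1→3*; -2=-1→2; -3=-1→1
ply 7, X at 3 | -1=-1→2; -2=-1→1; -3=+1→0*
ply 8: 0 is terminal -1 (O); from 13 depth 13

X winning at [13]: True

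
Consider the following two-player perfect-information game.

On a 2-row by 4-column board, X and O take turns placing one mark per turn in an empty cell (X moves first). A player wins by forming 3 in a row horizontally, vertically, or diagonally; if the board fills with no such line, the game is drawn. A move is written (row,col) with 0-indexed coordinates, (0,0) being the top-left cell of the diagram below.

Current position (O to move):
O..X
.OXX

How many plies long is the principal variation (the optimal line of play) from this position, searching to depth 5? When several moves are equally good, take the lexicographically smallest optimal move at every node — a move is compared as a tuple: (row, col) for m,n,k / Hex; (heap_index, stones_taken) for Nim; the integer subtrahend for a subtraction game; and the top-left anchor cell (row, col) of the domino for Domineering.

ply 1, O at O..X/.OXX | (0,1)=+0→OO.X/.OXX*; (0,2)=+0→O.OX/.OXX; (1,0)=+0→O..X/OOXX
ply 2, X at OO.X/.OXX | (0,2)=+0→OOXX/.OXX*; (1,0)=-1→OO.X/XOXX
ply 3, O at OOXX/.OXX | (1,0)=+0→OOXX/OOXX*
ply 4: OOXX/OOXX is terminal +0 (X); from O..X/.OXX depth 5

PV length from [O..X/.OXX]: 3 plies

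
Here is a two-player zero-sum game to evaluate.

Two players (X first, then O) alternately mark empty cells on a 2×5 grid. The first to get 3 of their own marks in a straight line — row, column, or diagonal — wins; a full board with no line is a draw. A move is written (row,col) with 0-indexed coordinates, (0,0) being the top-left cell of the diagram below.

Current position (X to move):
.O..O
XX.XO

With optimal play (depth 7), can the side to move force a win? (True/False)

[.O..O/XX.XO] X move#1: (0,0):+0/XO..O/XX.XO, (0,2):+0/.OX.O/XX.XO, (0,3):+0/.O.XO/XX.XO, (1,2):+1/.O..O/XXXXO*
[.O..O/XXXXO] end (terminal -1, O#2); searched .O..O/XX.XO to 7

X winning at [.O..O/XX.XO]: True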